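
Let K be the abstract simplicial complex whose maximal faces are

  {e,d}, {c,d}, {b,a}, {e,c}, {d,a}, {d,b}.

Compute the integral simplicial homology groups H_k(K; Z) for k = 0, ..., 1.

H_0 = Z,  H_1 = Z^2.

K has 5 vertices, 6 edges.
rank ∂_0 = 0, rank ∂_1 = 4 ⇒ b_0 = 5 − 0 − 4 = 1; all invariant factors of ∂_1 are 1 so no torsion. So H_0 ≅ Z.
rank ∂_1 = 4, rank ∂_2 = 0 ⇒ b_1 = 6 − 4 − 0 = 2. So H_1 ≅ Z^2.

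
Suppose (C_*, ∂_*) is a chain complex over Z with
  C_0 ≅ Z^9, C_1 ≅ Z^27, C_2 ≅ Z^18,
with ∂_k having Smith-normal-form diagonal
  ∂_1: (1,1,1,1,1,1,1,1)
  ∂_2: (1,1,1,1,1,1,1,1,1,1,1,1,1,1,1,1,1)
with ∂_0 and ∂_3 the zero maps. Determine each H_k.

H_0 = Z,  H_1 = Z^2,  H_2 = Z.

H_0: b_0 = 9 − 0 − 8 = 1; torsion from ∂_1 factors > 1: none. So H_0 = Z.
H_1: b_1 = 27 − 8 − 17 = 2; torsion from ∂_2 factors > 1: none. So H_1 = Z^2.
H_2: b_2 = 18 − 17 − 0 = 1; torsion from ∂_3 factors > 1: none. So H_2 = Z.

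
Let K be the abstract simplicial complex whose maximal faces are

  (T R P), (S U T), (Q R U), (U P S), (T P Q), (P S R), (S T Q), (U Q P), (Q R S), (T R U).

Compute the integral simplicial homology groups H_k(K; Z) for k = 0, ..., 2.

H_0 ≅ Z,  H_1 ≅ Z/2,  H_2 = 0.

Take the total order P < Q < R < S < T < U on the vertex set. Then K (dimension 2) consists of the simplices:

  0-simplices (6): P, Q, R, S, T, U
  1-simplices (15): PQ, PR, PS, PT, PU, QR, QS, QT, QU, RS, RT, RU, ST, SU, TU
  2-simplices (10): PQT, PQU, PRS, PRT, PSU, QRS, QRU, QST, RTU, STU

giving chain groups C_0 ≅ Z^6, C_1 ≅ Z^15, C_2 ≅ Z^10.

Boundary ∂_1: C_1 → C_0 maps an edge to its endpoints' difference, ∂[p,q] = q − p. For instance
  ∂ST = T − S.
This gives a 6×15 integer matrix of rank 5; reducing to Smith normal form yields diagonal entries (1,1,1,1,1).

The boundary map ∂_2: C_2 → C_1 sends each 2-simplex [p,q,r] to [q,r] − [p,r] + [p,q]. For instance
  ∂QST = ST − QT + QS,
  ∂QRS = RS − QS + QR.
This gives a 15×10 integer matrix of rank 10; reducing to Smith normal form yields diagonal entries (1,1,1,1,1,1,1,1,1,2).

From H_k ≅ ker(∂_k) / im(∂_{k+1}) we obtain:

  H_0: rank C_0 − rank ∂_1 = 6 − 5 = 1, and the invariant factors of ∂_1 are all 1, so H_0 ≅ Z.
  H_1: rank ker ∂_1 − rank ∂_2 = (15 − 5) − 10 = 0, and ∂_2 has invariant factor 2 > 1, so H_1 ≅ Z/2.
  H_2: rank ker ∂_2 − rank ∂_3 = (10 − 10) − 0 = 0, and there is no ∂_3, so H_2 ≅ 0.

As a check, the Euler characteristic is 6 − 15 + 10 = 1, which agrees with 1 − 0 + 0 = 1.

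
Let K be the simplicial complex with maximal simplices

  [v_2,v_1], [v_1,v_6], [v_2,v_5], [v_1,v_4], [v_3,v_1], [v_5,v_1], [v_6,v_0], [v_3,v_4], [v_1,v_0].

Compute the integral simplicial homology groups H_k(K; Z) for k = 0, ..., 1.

Fix the vertex order v_0 < v_1 < v_2 < v_3 < v_4 < v_5 < v_6 and write every simplex with vertices in increasing order. Then dim K = 1 and the simplices of K are:

  0-simplices (7): [v_0], [v_1], [v_2], [v_3], [v_4], [v_5], [v_6]
  1-simplices (9): [v_0,v_1], [v_0,v_6], [v_1,v_2], [v_1,v_3], [v_1,v_4], [v_1,v_5], [v_1,v_6], [v_2,v_5], [v_3,v_4]

Hence C_0 ≅ Z^7, C_1 ≅ Z^9.

∂_1: C_1 → C_0 is given by ∂[p,q] = [q] − [p]. For instance
  ∂[v_0,v_1] = [v_1] − [v_0].
The 7×9 boundary matrix has rank 6 and Smith normal form diag(1,1,1,1,1,1).

Computing H_k = (kernel of ∂_k) / (image of ∂_{k+1}):

  H_0: rank C_0 − rank ∂_1 = 7 − 6 = 1, and the invariant factors of ∂_1 are all 1, so H_0 ≅ Z.
  H_1: rank ker ∂_1 − rank ∂_2 = (9 − 6) − 0 = 3, and there is no ∂_2, so H_1 ≅ Z^3.

As a check, the Euler characteristic is 7 − 9 = -2, which agrees with 1 − 3 = -2.

H_0 ≅ Z,  H_1 ≅ Z^3.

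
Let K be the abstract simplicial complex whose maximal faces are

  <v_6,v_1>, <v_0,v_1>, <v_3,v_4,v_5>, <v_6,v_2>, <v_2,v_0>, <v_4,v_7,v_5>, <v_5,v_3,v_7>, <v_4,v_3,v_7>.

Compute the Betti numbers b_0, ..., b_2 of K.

b_0 = 2, b_1 = 1, b_2 = 1.

Fix the vertex order v_0 < v_1 < v_2 < v_3 < v_4 < v_5 < v_6 < v_7 and write every simplex with vertices in increasing order. Then dim K = 2 and the simplices of K are:

  0-simplices (8): [v_0], [v_1], [v_2], [v_3], [v_4], [v_5], [v_6], [v_7]
  1-simplices (10): [v_0,v_1], [v_0,v_2], [v_1,v_6], [v_2,v_6], [v_3,v_4], [v_3,v_5], [v_3,v_7], [v_4,v_5], [v_4,v_7], [v_5,v_7]
  2-simplices (4): [v_3,v_4,v_5], [v_3,v_4,v_7], [v_3,v_5,v_7], [v_4,v_5,v_7]

Hence C_0 ≅ Z^8, C_1 ≅ Z^10, C_2 ≅ Z^4.

∂_1: C_1 → C_0 sends each edge [p,q] (with p < q) to q − p.
The 8×10 boundary matrix has rank 6 and Smith normal form diag(1,1,1,1,1,1).

The boundary map ∂_2: C_2 → C_1 acts by ∂[p,q,r] = [q,r] − [p,r] + [p,q]. For instance
  ∂[v_4,v_5,v_7] = [v_5,v_7] − [v_4,v_7] + [v_4,v_5],
  ∂[v_3,v_4,v_5] = [v_4,v_5] − [v_3,v_5] + [v_3,v_4].
The resulting 10×4 matrix has rank 3, and its Smith normal form has invariant factors (1,1,1).

Computing H_k = (kernel of ∂_k) / (image of ∂_{k+1}):

  H_0: rank C_0 − rank ∂_1 = 8 − 6 = 2, and the invariant factors of ∂_1 are all 1, so H_0 ≅ Z^2.
  H_1: rank ker ∂_1 − rank ∂_2 = (10 − 6) − 3 = 1, and the invariant factors of ∂_2 are all 1, so H_1 ≅ Z.
  H_2: rank ker ∂_2 − rank ∂_3 = (4 − 3) − 0 = 1, and there is no ∂_3, so H_2 ≅ Z.

Hence the Betti numbers are b_0 = 2, b_1 = 1, b_2 = 1.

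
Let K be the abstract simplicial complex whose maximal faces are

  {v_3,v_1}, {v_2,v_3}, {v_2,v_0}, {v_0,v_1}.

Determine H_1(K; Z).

H_1 = Z.

Order the vertices as v_0 < v_1 < v_2 < v_3. Listing each simplex with vertices in this order, K has dimension 1 with simplices:

  0-simplices (4): [v_0], [v_1], [v_2], [v_3]
  1-simplices (4): [v_0,v_1], [v_0,v_2], [v_1,v_3], [v_2,v_3]

Hence C_0 ≅ Z^4, C_1 ≅ Z^4.

∂_1: C_1 → C_0 maps an edge to its endpoints' difference, ∂[p,q] = q − p.
As a 4×4 matrix over Z this has rank 3, with invariant factors (1,1,1).

Now H_k = ker ∂_k / im ∂_{k+1}, so:

  H_1: rank ker ∂_1 − rank ∂_2 = (4 − 3) − 0 = 1, and there is no ∂_2, so H_1 = Z.

(K is a triangulation of the circle S^1.)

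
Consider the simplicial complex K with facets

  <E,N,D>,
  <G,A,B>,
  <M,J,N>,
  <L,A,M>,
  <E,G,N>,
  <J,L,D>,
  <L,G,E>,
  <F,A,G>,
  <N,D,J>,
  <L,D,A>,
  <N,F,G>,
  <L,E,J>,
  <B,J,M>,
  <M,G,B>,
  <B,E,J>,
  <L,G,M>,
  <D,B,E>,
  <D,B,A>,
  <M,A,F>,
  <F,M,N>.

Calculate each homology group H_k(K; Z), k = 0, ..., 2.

We work with the vertex ordering A < B < D < E < F < G < J < L < M < N. The simplices of K, each written with vertices in increasing order, are:

  0-simplices (10): A, B, D, E, F, G, J, L, M, N
  1-simplices (30): AB, AD, AF, AG, AL, AM, BD, BE, BG, BJ, BM, DE, DJ, DL, DN, EG, EJ, EL, EN, FG, FM, FN, GL, GM, GN, JL, JM, JN, LM, MN
  2-simplices (20): ABD, ABG, ADL, AFG, AFM, ALM, BDE, BEJ, BGM, BJM, DEN, DJL, DJN, EGL, EGN, EJL, FGN, FMN, GLM, JMN

giving chain groups C_0 ≅ Z^10, C_1 ≅ Z^30, C_2 ≅ Z^20.

∂_1: C_1 → C_0 sends each edge [p,q] (with p < q) to q − p.
As a 10×30 matrix over Z this has rank 9, with invariant factors (1,1,1,1,1,1,1,1,1).

The boundary map ∂_2: C_2 → C_1 maps a triangle to the signed sum of its edges. For instance
  ∂ADL = DL − AL + AD,
  ∂DJN = JN − DN + DJ.
The 30×20 boundary matrix has rank 20 and Smith normal form diag(1,1,1,1,1,1,1,1,1,1,1,1,1,1,1,1,1,1,1,2).

Reading off H_k = ker ∂_k / im ∂_{k+1}:

  H_0: rank C_0 − rank ∂_1 = 10 − 9 = 1, and the invariant factors of ∂_1 are all 1, so H_0 = Z.
  H_1: rank ker ∂_1 − rank ∂_2 = (30 − 9) − 20 = 1, and ∂_2 has invariant factor 2 > 1, so H_1 = Z ⊕ Z/2.
  H_2: rank ker ∂_2 − rank ∂_3 = (20 − 20) − 0 = 0, and there is no ∂_3, so H_2 = 0.

(K is a triangulation of the Klein bottle.)

H_0 ≅ Z,  H_1 ≅ Z ⊕ Z/2,  H_2 = 0.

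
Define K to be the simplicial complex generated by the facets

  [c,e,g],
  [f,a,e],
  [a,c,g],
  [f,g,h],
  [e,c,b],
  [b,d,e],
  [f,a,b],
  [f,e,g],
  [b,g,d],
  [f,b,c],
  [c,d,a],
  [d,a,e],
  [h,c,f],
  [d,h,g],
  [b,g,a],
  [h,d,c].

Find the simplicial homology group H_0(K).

We work with the vertex ordering a < b < c < d < e < f < g < h. The simplices of K, each written with vertices in increasing order, are:

  0-simplices (8): a, b, c, d, e, f, g, h
  1-simplices (24): ab, ac, ad, ae, af, ag, bc, bd, be, bf, bg, cd, ce, cf, cg, ch, de, dg, dh, ef, eg, fg, fh, gh
  2-simplices (16): abf, abg, acd, acg, ade, aef, bce, bcf, bde, bdg, cdh, ceg, cfh, dgh, efg, fgh

Hence C_0 ≅ Z^8, C_1 ≅ Z^24, C_2 ≅ Z^16.

∂_1: C_1 → C_0 is given by ∂[p,q] = [q] − [p]. For instance
  ∂cd = d − c.
The 8×24 boundary matrix has rank 7 and Smith normal form diag(1,1,1,1,1,1,1).

Boundary ∂_2: C_2 → C_1 sends each 2-simplex [p,q,r] to [q,r] − [p,r] + [p,q]. For instance
  ∂cdh = dh − ch + cd,
  ∂abg = bg − ag + ab.
The 24×16 boundary matrix has rank 15 and Smith normal form diag(1,1,1,1,1,1,1,1,1,1,1,1,1,1,1).

Now H_k = ker ∂_k / im ∂_{k+1}, so:

  H_0: rank C_0 − rank ∂_1 = 8 − 7 = 1, and the invariant factors of ∂_1 are all 1, so H_0 = Z.

(K is a triangulation of the torus T^2.)

H_0 = Z.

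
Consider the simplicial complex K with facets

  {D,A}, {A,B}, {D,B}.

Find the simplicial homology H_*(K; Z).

We work with the vertex ordering A < B < D. The simplices of K, each written with vertices in increasing order, are:

  0-simplices (3): A, B, D
  1-simplices (3): AB, AD, BD

giving chain groups C_0 ≅ Z^3, C_1 ≅ Z^3.

Boundary ∂_1: C_1 → C_0 is given by ∂[p,q] = [q] − [p]. For instance
  ∂BD = D − B.
This gives a 3×3 integer matrix of rank 2; reducing to Smith normal form yields diagonal entries (1,1).

Reading off H_k = ker ∂_k / im ∂_{k+1}:

  H_0: rank C_0 − rank ∂_1 = 3 − 2 = 1, and the invariant factors of ∂_1 are all 1, so H_0 = Z.
  H_1: rank ker ∂_1 − rank ∂_2 = (3 − 2) − 0 = 1, and there is no ∂_2, so H_1 = Z.

(K is a triangulation of the circle S^1.)

H_0 ≅ Z,  H_1 ≅ Z.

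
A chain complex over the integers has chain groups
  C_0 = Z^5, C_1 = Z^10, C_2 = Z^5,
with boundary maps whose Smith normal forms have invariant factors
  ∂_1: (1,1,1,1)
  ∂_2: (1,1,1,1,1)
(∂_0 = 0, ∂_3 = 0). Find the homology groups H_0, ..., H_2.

H_0: b_0 = 5 − 0 − 4 = 1; torsion from ∂_1 factors > 1: none. So H_0 ≅ Z.
H_1: b_1 = 10 − 4 − 5 = 1; torsion from ∂_2 factors > 1: none. So H_1 ≅ Z.
H_2: b_2 = 5 − 5 − 0 = 0; torsion from ∂_3 factors > 1: none. So H_2 ≅ 0.

H_0 ≅ Z,  H_1 ≅ Z,  H_2 = 0.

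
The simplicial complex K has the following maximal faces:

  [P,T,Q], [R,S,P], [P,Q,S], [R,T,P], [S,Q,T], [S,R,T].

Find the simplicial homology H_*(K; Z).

H_0 = Z,  H_1 = 0,  H_2 = Z.

Take the total order P < Q < R < S < T on the vertex set. Then K (dimension 2) consists of the simplices:

  0-simplices (5): P, Q, R, S, T
  1-simplices (9): PQ, PR, PS, PT, QS, QT, RS, RT, ST
  2-simplices (6): PQS, PQT, PRS, PRT, QST, RST

Hence C_0 ≅ Z^5, C_1 ≅ Z^9, C_2 ≅ Z^6.

The boundary map ∂_1: C_1 → C_0 is given by ∂[p,q] = [q] − [p].
This gives a 5×9 integer matrix of rank 4; reducing to Smith normal form yields diagonal entries (1,1,1,1).

The boundary map ∂_2: C_2 → C_1 sends each 2-simplex [p,q,r] to [q,r] − [p,r] + [p,q]. For instance
  ∂RST = ST − RT + RS,
  ∂PQS = QS − PS + PQ.
The 9×6 boundary matrix has rank 5 and Smith normal form diag(1,1,1,1,1).

From H_k ≅ ker(∂_k) / im(∂_{k+1}) we obtain:

  H_0: rank C_0 − rank ∂_1 = 5 − 4 = 1, and the invariant factors of ∂_1 are all 1, so H_0 ≅ Z.
  H_1: rank ker ∂_1 − rank ∂_2 = (9 − 4) − 5 = 0, and the invariant factors of ∂_2 are all 1, so H_1 ≅ 0.
  H_2: rank ker ∂_2 − rank ∂_3 = (6 − 5) − 0 = 1, and there is no ∂_3, so H_2 ≅ Z.

As a check, the Euler characteristic is 5 − 9 + 6 = 2, which agrees with 1 − 0 + 1 = 2.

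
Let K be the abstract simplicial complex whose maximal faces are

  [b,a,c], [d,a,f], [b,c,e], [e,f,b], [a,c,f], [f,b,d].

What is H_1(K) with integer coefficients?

K has 6 vertices, 12 edges, 6 triangles.
rank ∂_1 = 5, rank ∂_2 = 6 ⇒ b_1 = 12 − 5 − 6 = 1; all invariant factors of ∂_2 are 1 so no torsion. So H_1 ≅ Z.

H_1 ≅ Z.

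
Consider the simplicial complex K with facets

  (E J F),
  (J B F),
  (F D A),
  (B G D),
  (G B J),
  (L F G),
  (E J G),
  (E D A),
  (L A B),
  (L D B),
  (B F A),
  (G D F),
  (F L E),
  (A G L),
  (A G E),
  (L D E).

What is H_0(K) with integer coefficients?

H_0 = Z.

We work with the vertex ordering A < B < D < E < F < G < J < L. The simplices of K, each written with vertices in increasing order, are:

  0-simplices (8): A, B, D, E, F, G, J, L
  1-simplices (24): AB, AD, AE, AF, AG, AL, BD, BF, BG, BJ, BL, DE, DF, DG, DL, EF, EG, EJ, EL, FG, FJ, FL, GJ, GL
  2-simplices (16): ABF, ABL, ADE, ADF, AEG, AGL, BDG, BDL, BFJ, BGJ, DEL, DFG, EFJ, EFL, EGJ, FGL

Hence C_0 ≅ Z^8, C_1 ≅ Z^24, C_2 ≅ Z^16.

The boundary map ∂_1: C_1 → C_0 is given by ∂[p,q] = [q] − [p].
The 8×24 boundary matrix has rank 7 and Smith normal form diag(1,1,1,1,1,1,1).

Boundary ∂_2: C_2 → C_1 maps a triangle to the signed sum of its edges. For instance
  ∂DFG = FG − DG + DF,
  ∂BDL = DL − BL + BD.
The resulting 24×16 matrix has rank 15, and its Smith normal form has invariant factors (1,1,1,1,1,1,1,1,1,1,1,1,1,1,1).

Reading off H_k = ker ∂_k / im ∂_{k+1}:

  H_0: rank C_0 − rank ∂_1 = 8 − 7 = 1, and the invariant factors of ∂_1 are all 1, so H_0 = Z.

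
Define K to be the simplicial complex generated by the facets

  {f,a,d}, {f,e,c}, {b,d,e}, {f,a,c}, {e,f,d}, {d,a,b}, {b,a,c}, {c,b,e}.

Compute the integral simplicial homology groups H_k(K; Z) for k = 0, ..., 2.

Order the vertices as a < b < c < d < e < f. Listing each simplex with vertices in this order, K has dimension 2 with simplices:

  0-simplices (6): a, b, c, d, e, f
  1-simplices (12): ab, ac, ad, af, bc, bd, be, ce, cf, de, df, ef
  2-simplices (8): abc, abd, acf, adf, bce, bde, cef, def

Hence C_0 ≅ Z^6, C_1 ≅ Z^12, C_2 ≅ Z^8.

The boundary map ∂_1: C_1 → C_0 is given by ∂[p,q] = [q] − [p]. For instance
  ∂df = f − d.
The 6×12 boundary matrix has rank 5 and Smith normal form diag(1,1,1,1,1).

The boundary map ∂_2: C_2 → C_1 sends each 2-simplex [p,q,r] to [q,r] − [p,r] + [p,q]. For instance
  ∂bde = de − be + bd,
  ∂bce = ce − be + bc.
The resulting 12×8 matrix has rank 7, and its Smith normal form has invariant factors (1,1,1,1,1,1,1).

Computing H_k = (kernel of ∂_k) / (image of ∂_{k+1}):

  H_0: rank C_0 − rank ∂_1 = 6 − 5 = 1, and the invariant factors of ∂_1 are all 1, so H_0 ≅ Z.
  H_1: rank ker ∂_1 − rank ∂_2 = (12 − 5) − 7 = 0, and the invariant factors of ∂_2 are all 1, so H_1 ≅ 0.
  H_2: rank ker ∂_2 − rank ∂_3 = (8 − 7) − 0 = 1, and there is no ∂_3, so H_2 ≅ Z.

(K is a triangulation of the 2-sphere S^2.)

H_0 ≅ Z,  H_1 = 0,  H_2 ≅ Z.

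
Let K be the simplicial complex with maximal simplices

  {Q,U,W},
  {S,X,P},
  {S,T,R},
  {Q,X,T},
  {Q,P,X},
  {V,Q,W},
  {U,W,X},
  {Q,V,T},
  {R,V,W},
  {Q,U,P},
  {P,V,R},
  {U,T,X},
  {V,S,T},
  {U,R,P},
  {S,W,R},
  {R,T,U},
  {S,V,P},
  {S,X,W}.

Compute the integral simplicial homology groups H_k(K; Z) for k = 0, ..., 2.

Order the vertices as P < Q < R < S < T < U < V < W < X. Listing each simplex with vertices in this order, K has dimension 2 with simplices:

  0-simplices (9): P, Q, R, S, T, U, V, W, X
  1-simplices (27): PQ, PR, PS, PU, PV, PX, QT, QU, QV, QW, QX, RS, RT, RU, RV, RW, ST, SV, SW, SX, TU, TV, TX, UW, UX, VW, WX
  2-simplices (18): PQU, PQX, PRU, PRV, PSV, PSX, QTV, QTX, QUW, QVW, RST, RSW, RTU, RVW, STV, SWX, TUX, UWX

so the chain groups are C_0 ≅ Z^9, C_1 ≅ Z^27, C_2 ≅ Z^18.

Boundary ∂_1: C_1 → C_0 maps an edge to its endpoints' difference, ∂[p,q] = q − p.
As a 9×27 matrix over Z this has rank 8, with invariant factors (1,1,1,1,1,1,1,1).

∂_2: C_2 → C_1 sends each 2-simplex [p,q,r] to [q,r] − [p,r] + [p,q]. For instance
  ∂SWX = WX − SX + SW,
  ∂RTU = TU − RU + RT.
As a 27×18 matrix over Z this has rank 18, with invariant factors (1,1,1,1,1,1,1,1,1,1,1,1,1,1,1,1,1,2).

From H_k ≅ ker(∂_k) / im(∂_{k+1}) we obtain:

  H_0: rank C_0 − rank ∂_1 = 9 − 8 = 1, and the invariant factors of ∂_1 are all 1, so H_0 = Z.
  H_1: rank ker ∂_1 − rank ∂_2 = (27 − 8) − 18 = 1, and ∂_2 has invariant factor 2 > 1, so H_1 = Z × Z/2.
  H_2: rank ker ∂_2 − rank ∂_3 = (18 − 18) − 0 = 0, and there is no ∂_3, so H_2 = 0.

(K is a triangulation of the Klein bottle.)

H_0 ≅ Z,  H_1 ≅ Z × Z/2,  H_2 = 0.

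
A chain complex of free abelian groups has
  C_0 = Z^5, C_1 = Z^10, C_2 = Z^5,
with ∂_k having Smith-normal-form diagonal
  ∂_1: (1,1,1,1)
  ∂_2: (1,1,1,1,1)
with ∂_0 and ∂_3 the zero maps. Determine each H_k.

H_0: b_0 = 5 − 0 − 4 = 1; torsion from ∂_1 factors > 1: none. So H_0 = Z.
H_1: b_1 = 10 − 4 − 5 = 1; torsion from ∂_2 factors > 1: none. So H_1 = Z.
H_2: b_2 = 5 − 5 − 0 = 0; torsion from ∂_3 factors > 1: none. So H_2 = 0.

H_0 = Z,  H_1 = Z,  H_2 = 0.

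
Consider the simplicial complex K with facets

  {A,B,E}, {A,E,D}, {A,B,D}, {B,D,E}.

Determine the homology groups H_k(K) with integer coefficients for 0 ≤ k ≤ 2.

We work with the vertex ordering A < B < D < E. The simplices of K, each written with vertices in increasing order, are:

  0-simplices (4): A, B, D, E
  1-simplices (6): AB, AD, AE, BD, BE, DE
  2-simplices (4): ABD, ABE, ADE, BDE

Hence C_0 ≅ Z^4, C_1 ≅ Z^6, C_2 ≅ Z^4.

The boundary map ∂_1: C_1 → C_0 maps an edge to its endpoints' difference, ∂[p,q] = q − p. For instance
  ∂BE = E − B.
The 4×6 boundary matrix has rank 3 and Smith normal form diag(1,1,1).

Boundary ∂_2: C_2 → C_1 acts by ∂[p,q,r] = [q,r] − [p,r] + [p,q]. For instance
  ∂ADE = DE − AE + AD,
  ∂ABE = BE − AE + AB.
As a 6×4 matrix over Z this has rank 3, with invariant factors (1,1,1).

Computing H_k = (kernel of ∂_k) / (image of ∂_{k+1}):

  H_0: rank C_0 − rank ∂_1 = 4 − 3 = 1, and the invariant factors of ∂_1 are all 1, so H_0 ≅ Z.
  H_1: rank ker ∂_1 − rank ∂_2 = (6 − 3) − 3 = 0, and the invariant factors of ∂_2 are all 1, so H_1 ≅ 0.
  H_2: rank ker ∂_2 − rank ∂_3 = (4 − 3) − 0 = 1, and there is no ∂_3, so H_2 ≅ Z.

(K is a triangulation of the 2-sphere S^2.)

H_0 = Z,  H_1 = 0,  H_2 = Z.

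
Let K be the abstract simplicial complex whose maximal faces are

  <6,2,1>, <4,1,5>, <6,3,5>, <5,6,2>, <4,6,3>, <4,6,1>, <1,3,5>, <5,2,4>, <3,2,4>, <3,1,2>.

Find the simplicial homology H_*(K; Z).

Fix the vertex order 1 < 2 < 3 < 4 < 5 < 6 and write every simplex with vertices in increasing order. Then dim K = 2 and the simplices of K are:

  0-simplices (6): [1], [2], [3], [4], [5], [6]
  1-simplices (15): [1,2], [1,3], [1,4], [1,5], [1,6], [2,3], [2,4], [2,5], [2,6], [3,4], [3,5], [3,6], [4,5], [4,6], [5,6]
  2-simplices (10): [1,2,3], [1,2,6], [1,3,5], [1,4,5], [1,4,6], [2,3,4], [2,4,5], [2,5,6], [3,4,6], [3,5,6]

so the chain groups are C_0 ≅ Z^6, C_1 ≅ Z^15, C_2 ≅ Z^10.

∂_1: C_1 → C_0 is given by ∂[p,q] = [q] − [p].
The 6×15 boundary matrix has rank 5 and Smith normal form diag(1,1,1,1,1).

∂_2: C_2 → C_1 maps a triangle to the signed sum of its edges. For instance
  ∂[1,3,5] = [3,5] − [1,5] + [1,3],
  ∂[3,4,6] = [4,6] − [3,6] + [3,4].
As a 15×10 matrix over Z this has rank 10, with invariant factors (1,1,1,1,1,1,1,1,1,2).

From H_k ≅ ker(∂_k) / im(∂_{k+1}) we obtain:

  H_0: rank C_0 − rank ∂_1 = 6 − 5 = 1, and the invariant factors of ∂_1 are all 1, so H_0 = Z.
  H_1: rank ker ∂_1 − rank ∂_2 = (15 − 5) − 10 = 0, and ∂_2 has invariant factor 2 > 1, so H_1 = Z/2.
  H_2: rank ker ∂_2 − rank ∂_3 = (10 − 10) − 0 = 0, and there is no ∂_3, so H_2 = 0.

H_0 ≅ Z,  H_1 ≅ Z/2,  H_2 = 0.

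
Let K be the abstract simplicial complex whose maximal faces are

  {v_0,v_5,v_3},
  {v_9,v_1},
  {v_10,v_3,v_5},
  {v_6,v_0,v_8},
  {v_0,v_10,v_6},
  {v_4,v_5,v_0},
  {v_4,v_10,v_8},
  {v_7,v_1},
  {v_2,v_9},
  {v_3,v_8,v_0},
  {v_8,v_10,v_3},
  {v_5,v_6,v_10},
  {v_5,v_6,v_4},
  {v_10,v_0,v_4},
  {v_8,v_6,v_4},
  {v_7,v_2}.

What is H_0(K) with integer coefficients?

H_0 = Z^2.

Fix the vertex order v_0 < v_1 < v_2 < v_3 < v_4 < v_5 < v_6 < v_7 < v_8 < v_9 < v_10 and write every simplex with vertices in increasing order. Then dim K = 2 and the simplices of K are:

  0-simplices (11): [v_0], [v_1], [v_2], [v_3], [v_4], [v_5], [v_6], [v_7], [v_8], [v_9], [v_10]
  1-simplices (22): (22 of them)
  2-simplices (12): (12 of them)

Hence C_0 ≅ Z^11, C_1 ≅ Z^22, C_2 ≅ Z^12.

Boundary ∂_1: C_1 → C_0 maps an edge to its endpoints' difference, ∂[p,q] = q − p.
As a 11×22 matrix over Z this has rank 9, with invariant factors (1,1,1,1,1,1,1,1,1).

The boundary map ∂_2: C_2 → C_1 sends each 2-simplex [p,q,r] to [q,r] − [p,r] + [p,q]. For instance
  ∂[v_0,v_6,v_8] = [v_6,v_8] − [v_0,v_8] + [v_0,v_6],
  ∂[v_3,v_5,v_10] = [v_5,v_10] − [v_3,v_10] + [v_3,v_5].
As a 22×12 matrix over Z this has rank 12, with invariant factors (1,1,1,1,1,1,1,1,1,1,1,2).

Computing H_k = (kernel of ∂_k) / (image of ∂_{k+1}):

  H_0: rank C_0 − rank ∂_1 = 11 − 9 = 2, and the invariant factors of ∂_1 are all 1, so H_0 ≅ Z^2.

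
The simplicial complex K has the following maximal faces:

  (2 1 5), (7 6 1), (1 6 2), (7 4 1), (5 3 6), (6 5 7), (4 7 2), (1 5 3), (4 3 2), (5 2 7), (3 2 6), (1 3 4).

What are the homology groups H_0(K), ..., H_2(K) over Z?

K has 7 vertices, 18 edges, 12 triangles.
rank ∂_0 = 0, rank ∂_1 = 6 ⇒ b_0 = 7 − 0 − 6 = 1; all invariant factors of ∂_1 are 1 so no torsion. So H_0 ≅ Z.
rank ∂_1 = 6, rank ∂_2 = 12 ⇒ b_1 = 18 − 6 − 12 = 0; ∂_2 has invariant factor(s) [2] giving torsion. So H_1 ≅ Z/2.
rank ∂_2 = 12, rank ∂_3 = 0 ⇒ b_2 = 12 − 12 − 0 = 0. So H_2 ≅ 0.

H_0 ≅ Z,  H_1 ≅ Z/2,  H_2 = 0.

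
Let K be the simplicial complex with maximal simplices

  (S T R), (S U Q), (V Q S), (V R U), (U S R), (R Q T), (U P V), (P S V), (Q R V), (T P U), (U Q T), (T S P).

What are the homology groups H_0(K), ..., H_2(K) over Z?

H_0 ≅ Z,  H_1 ≅ Z/2Z,  H_2 = 0.

K has 7 vertices, 18 edges, 12 triangles.
rank ∂_0 = 0, rank ∂_1 = 6 ⇒ b_0 = 7 − 0 − 6 = 1; all invariant factors of ∂_1 are 1 so no torsion. So H_0 ≅ Z.
rank ∂_1 = 6, rank ∂_2 = 12 ⇒ b_1 = 18 − 6 − 12 = 0; ∂_2 has invariant factor(s) [2] giving torsion. So H_1 ≅ Z/2Z.
rank ∂_2 = 12, rank ∂_3 = 0 ⇒ b_2 = 12 − 12 − 0 = 0. So H_2 ≅ 0.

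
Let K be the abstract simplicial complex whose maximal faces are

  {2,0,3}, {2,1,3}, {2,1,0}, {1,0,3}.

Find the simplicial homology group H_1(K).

K has 4 vertices, 6 edges, 4 triangles.
rank ∂_1 = 3, rank ∂_2 = 3 ⇒ b_1 = 6 − 3 − 3 = 0; all invariant factors of ∂_2 are 1 so no torsion. So H_1 ≅ 0.

H_1 = 0.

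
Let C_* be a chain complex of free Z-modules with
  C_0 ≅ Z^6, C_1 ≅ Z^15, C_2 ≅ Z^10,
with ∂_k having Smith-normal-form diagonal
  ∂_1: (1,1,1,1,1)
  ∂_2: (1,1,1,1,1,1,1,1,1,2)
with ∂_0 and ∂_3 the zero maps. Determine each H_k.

H_0 = Z,  H_1 = Z_2,  H_2 = 0.

H_0: b_0 = 6 − 0 − 5 = 1; torsion from ∂_1 factors > 1: none. So H_0 = Z.
H_1: b_1 = 15 − 5 − 10 = 0; torsion from ∂_2 factors > 1: [2]. So H_1 = Z_2.
H_2: b_2 = 10 − 10 − 0 = 0; torsion from ∂_3 factors > 1: none. So H_2 = 0.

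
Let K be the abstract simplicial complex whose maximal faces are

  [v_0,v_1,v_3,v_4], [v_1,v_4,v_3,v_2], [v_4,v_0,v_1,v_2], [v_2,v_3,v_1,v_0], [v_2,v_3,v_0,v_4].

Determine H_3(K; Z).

H_3 ≅ Z.

Order the vertices as v_0 < v_1 < v_2 < v_3 < v_4. Listing each simplex with vertices in this order, K has dimension 3 with simplices:

  0-simplices (5): [v_0], [v_1], [v_2], [v_3], [v_4]
  1-simplices (10): [v_0,v_1], [v_0,v_2], [v_0,v_3], [v_0,v_4], [v_1,v_2], [v_1,v_3], [v_1,v_4], [v_2,v_3], [v_2,v_4], [v_3,v_4]
  2-simplices (10): [v_0,v_1,v_2], [v_0,v_1,v_3], [v_0,v_1,v_4], [v_0,v_2,v_3], [v_0,v_2,v_4], [v_0,v_3,v_4], [v_1,v_2,v_3], [v_1,v_2,v_4], [v_1,v_3,v_4], [v_2,v_3,v_4]
  3-simplices (5): [v_0,v_1,v_2,v_3], [v_0,v_1,v_2,v_4], [v_0,v_1,v_3,v_4], [v_0,v_2,v_3,v_4], [v_1,v_2,v_3,v_4]

giving chain groups C_0 ≅ Z^5, C_1 ≅ Z^10, C_2 ≅ Z^10, C_3 ≅ Z^5.

Boundary ∂_1: C_1 → C_0 sends each edge [p,q] (with p < q) to q − p. For instance
  ∂[v_0,v_2] = [v_2] − [v_0].
The 5×10 boundary matrix has rank 4 and Smith normal form diag(1,1,1,1).

The boundary map ∂_2: C_2 → C_1 acts by ∂[p,q,r] = [q,r] − [p,r] + [p,q]. For instance
  ∂[v_1,v_2,v_4] = [v_2,v_4] − [v_1,v_4] + [v_1,v_2],
  ∂[v_0,v_1,v_2] = [v_1,v_2] − [v_0,v_2] + [v_0,v_1].
The resulting 10×10 matrix has rank 6, and its Smith normal form has invariant factors (1,1,1,1,1,1).

Boundary ∂_3: C_3 → C_2 sends each 3-simplex σ to the alternating sum Σ_i (−1)^i (σ with its i-th vertex removed). For instance
  ∂[v_0,v_1,v_2,v_3] = [v_1,v_2,v_3] − [v_0,v_2,v_3] + [v_0,v_1,v_3] − [v_0,v_1,v_2],
  ∂[v_0,v_2,v_3,v_4] = [v_2,v_3,v_4] − [v_0,v_3,v_4] + [v_0,v_2,v_4] − [v_0,v_2,v_3].
The 10×5 boundary matrix has rank 4 and Smith normal form diag(1,1,1,1).

Reading off H_k = ker ∂_k / im ∂_{k+1}:

  H_3: rank ker ∂_3 − rank ∂_4 = (5 − 4) − 0 = 1, and there is no ∂_4, so H_3 = Z.

(K is a triangulation of the 3-sphere S^3.)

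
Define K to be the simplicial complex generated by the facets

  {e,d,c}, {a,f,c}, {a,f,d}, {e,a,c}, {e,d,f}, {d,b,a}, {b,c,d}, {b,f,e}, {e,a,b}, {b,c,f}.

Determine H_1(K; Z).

H_1 = Z/2.

We work with the vertex ordering a < b < c < d < e < f. The simplices of K, each written with vertices in increasing order, are:

  0-simplices (6): a, b, c, d, e, f
  1-simplices (15): ab, ac, ad, ae, af, bc, bd, be, bf, cd, ce, cf, de, df, ef
  2-simplices (10): abd, abe, ace, acf, adf, bcd, bcf, bef, cde, def

Hence C_0 ≅ Z^6, C_1 ≅ Z^15, C_2 ≅ Z^10.

The boundary map ∂_1: C_1 → C_0 sends each edge [p,q] (with p < q) to q − p.
As a 6×15 matrix over Z this has rank 5, with invariant factors (1,1,1,1,1).

∂_2: C_2 → C_1 maps a triangle to the signed sum of its edges. For instance
  ∂adf = df − af + ad,
  ∂ace = ce − ae + ac.
As a 15×10 matrix over Z this has rank 10, with invariant factors (1,1,1,1,1,1,1,1,1,2).

From H_k ≅ ker(∂_k) / im(∂_{k+1}) we obtain:

  H_1: rank ker ∂_1 − rank ∂_2 = (15 − 5) − 10 = 0, and ∂_2 has invariant factor 2 > 1, so H_1 = Z/2.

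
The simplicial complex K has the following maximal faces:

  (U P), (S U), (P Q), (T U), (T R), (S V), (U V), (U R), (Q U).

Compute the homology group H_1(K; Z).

H_1 = Z^3.

Fix the vertex order P < Q < R < S < T < U < V and write every simplex with vertices in increasing order. Then dim K = 1 and the simplices of K are:

  0-simplices (7): P, Q, R, S, T, U, V
  1-simplices (9): PQ, PU, QU, RT, RU, SU, SV, TU, UV

Hence C_0 ≅ Z^7, C_1 ≅ Z^9.

Boundary ∂_1: C_1 → C_0 maps an edge to its endpoints' difference, ∂[p,q] = q − p.
As a 7×9 matrix over Z this has rank 6, with invariant factors (1,1,1,1,1,1).

Computing H_k = (kernel of ∂_k) / (image of ∂_{k+1}):

  H_1: rank ker ∂_1 − rank ∂_2 = (9 − 6) − 0 = 3, and there is no ∂_2, so H_1 = Z^3.

(K is a triangulation of a wedge of 3 circles.)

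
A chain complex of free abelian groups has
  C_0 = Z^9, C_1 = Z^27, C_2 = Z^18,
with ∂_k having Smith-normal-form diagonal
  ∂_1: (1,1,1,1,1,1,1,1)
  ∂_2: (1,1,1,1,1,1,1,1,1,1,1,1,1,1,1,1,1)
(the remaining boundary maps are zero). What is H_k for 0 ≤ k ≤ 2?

H_0: b_0 = 9 − 0 − 8 = 1; torsion from ∂_1 factors > 1: none. So H_0 = Z.
H_1: b_1 = 27 − 8 − 17 = 2; torsion from ∂_2 factors > 1: none. So H_1 = Z^2.
H_2: b_2 = 18 − 17 − 0 = 1; torsion from ∂_3 factors > 1: none. So H_2 = Z.

H_0 = Z,  H_1 = Z^2,  H_2 = Z.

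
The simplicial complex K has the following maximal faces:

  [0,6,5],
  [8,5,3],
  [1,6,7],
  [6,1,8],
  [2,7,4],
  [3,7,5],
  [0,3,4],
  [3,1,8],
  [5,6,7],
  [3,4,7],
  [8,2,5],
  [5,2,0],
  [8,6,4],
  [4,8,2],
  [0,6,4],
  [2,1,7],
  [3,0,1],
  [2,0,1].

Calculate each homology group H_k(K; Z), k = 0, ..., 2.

H_0 ≅ Z,  H_1 ≅ Z^2,  H_2 ≅ Z.

Fix the vertex order 0 < 1 < 2 < 3 < 4 < 5 < 6 < 7 < 8 and write every simplex with vertices in increasing order. Then dim K = 2 and the simplices of K are:

  0-simplices (9): [0], [1], [2], [3], [4], [5], [6], [7], [8]
  1-simplices (27): (27 of them)
  2-simplices (18): [0,1,2], [0,1,3], [0,2,5], [0,3,4], [0,4,6], [0,5,6], [1,2,7], [1,3,8], [1,6,7], [1,6,8], [2,4,7], [2,4,8], [2,5,8], [3,4,7], [3,5,7], [3,5,8], [4,6,8], [5,6,7]

giving chain groups C_0 ≅ Z^9, C_1 ≅ Z^27, C_2 ≅ Z^18.

Boundary ∂_1: C_1 → C_0 is given by ∂[p,q] = [q] − [p].
As a 9×27 matrix over Z this has rank 8, with invariant factors (1,1,1,1,1,1,1,1).

∂_2: C_2 → C_1 sends each 2-simplex [p,q,r] to [q,r] − [p,r] + [p,q]. For instance
  ∂[3,4,7] = [4,7] − [3,7] + [3,4],
  ∂[0,1,3] = [1,3] − [0,3] + [0,1].
As a 27×18 matrix over Z this has rank 17, with invariant factors (1,1,1,1,1,1,1,1,1,1,1,1,1,1,1,1,1).

Computing H_k = (kernel of ∂_k) / (image of ∂_{k+1}):

  H_0: rank C_0 − rank ∂_1 = 9 − 8 = 1, and the invariant factors of ∂_1 are all 1, so H_0 ≅ Z.
  H_1: rank ker ∂_1 − rank ∂_2 = (27 − 8) − 17 = 2, and the invariant factors of ∂_2 are all 1, so H_1 ≅ Z^2.
  H_2: rank ker ∂_2 − rank ∂_3 = (18 − 17) − 0 = 1, and there is no ∂_3, so H_2 ≅ Z.

As a check, the Euler characteristic is 9 − 27 + 18 = 0, which agrees with 1 − 2 + 1 = 0.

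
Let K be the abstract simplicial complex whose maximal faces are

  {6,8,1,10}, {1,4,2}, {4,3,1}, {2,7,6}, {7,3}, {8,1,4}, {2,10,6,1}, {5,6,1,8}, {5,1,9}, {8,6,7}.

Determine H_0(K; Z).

K has 10 vertices, 23 edges, 16 triangles, 3 3-simplices.
rank ∂_0 = 0, rank ∂_1 = 9 ⇒ b_0 = 10 − 0 − 9 = 1; all invariant factors of ∂_1 are 1 so no torsion. So H_0 = Z.

H_0 = Z.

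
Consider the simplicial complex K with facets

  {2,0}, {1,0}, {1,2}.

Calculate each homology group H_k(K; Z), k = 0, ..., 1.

H_0 ≅ Z,  H_1 ≅ Z.

Fix the vertex order 0 < 1 < 2 and write every simplex with vertices in increasing order. Then dim K = 1 and the simplices of K are:

  0-simplices (3): [0], [1], [2]
  1-simplices (3): [0,1], [0,2], [1,2]

so the chain groups are C_0 ≅ Z^3, C_1 ≅ Z^3.

∂_1: C_1 → C_0 sends each edge [p,q] (with p < q) to q − p.
As a 3×3 matrix over Z this has rank 2, with invariant factors (1,1).

Computing H_k = (kernel of ∂_k) / (image of ∂_{k+1}):

  H_0: rank C_0 − rank ∂_1 = 3 − 2 = 1, and the invariant factors of ∂_1 are all 1, so H_0 ≅ Z.
  H_1: rank ker ∂_1 − rank ∂_2 = (3 − 2) − 0 = 1, and there is no ∂_2, so H_1 ≅ Z.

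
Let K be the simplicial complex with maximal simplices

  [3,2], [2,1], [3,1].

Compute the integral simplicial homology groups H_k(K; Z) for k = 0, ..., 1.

We work with the vertex ordering 1 < 2 < 3. The simplices of K, each written with vertices in increasing order, are:

  0-simplices (3): [1], [2], [3]
  1-simplices (3): [1,2], [1,3], [2,3]

Hence C_0 ≅ Z^3, C_1 ≅ Z^3.

The boundary map ∂_1: C_1 → C_0 maps an edge to its endpoints' difference, ∂[p,q] = q − p. For instance
  ∂[1,2] = [2] − [1].
The 3×3 boundary matrix has rank 2 and Smith normal form diag(1,1).

From H_k ≅ ker(∂_k) / im(∂_{k+1}) we obtain:

  H_0: rank C_0 − rank ∂_1 = 3 − 2 = 1, and the invariant factors of ∂_1 are all 1, so H_0 = Z.
  H_1: rank ker ∂_1 − rank ∂_2 = (3 − 2) − 0 = 1, and there is no ∂_2, so H_1 = Z.

As a check, the Euler characteristic is 3 − 3 = 0, which agrees with 1 − 1 = 0.

H_0 = Z,  H_1 = Z.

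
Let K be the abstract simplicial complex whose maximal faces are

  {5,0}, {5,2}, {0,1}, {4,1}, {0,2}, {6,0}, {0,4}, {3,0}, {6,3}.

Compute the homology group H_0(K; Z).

We work with the vertex ordering 0 < 1 < 2 < 3 < 4 < 5 < 6. The simplices of K, each written with vertices in increasing order, are:

  0-simplices (7): [0], [1], [2], [3], [4], [5], [6]
  1-simplices (9): [0,1], [0,2], [0,3], [0,4], [0,5], [0,6], [1,4], [2,5], [3,6]

so the chain groups are C_0 ≅ Z^7, C_1 ≅ Z^9.

∂_1: C_1 → C_0 sends each edge [p,q] (with p < q) to q − p. For instance
  ∂[0,6] = [6] − [0].
The 7×9 boundary matrix has rank 6 and Smith normal form diag(1,1,1,1,1,1).

Now H_k = ker ∂_k / im ∂_{k+1}, so:

  H_0: rank C_0 − rank ∂_1 = 7 − 6 = 1, and the invariant factors of ∂_1 are all 1, so H_0 ≅ Z.

(K is a triangulation of a wedge of 3 circles.)

H_0 ≅ Z.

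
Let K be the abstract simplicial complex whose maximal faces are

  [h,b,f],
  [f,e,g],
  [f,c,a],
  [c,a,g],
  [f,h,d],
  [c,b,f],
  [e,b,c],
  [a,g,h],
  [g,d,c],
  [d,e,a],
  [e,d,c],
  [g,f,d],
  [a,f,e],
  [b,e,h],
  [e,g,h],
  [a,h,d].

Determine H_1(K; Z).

K has 8 vertices, 24 edges, 16 triangles.
rank ∂_1 = 7, rank ∂_2 = 15 ⇒ b_1 = 24 − 7 − 15 = 2; all invariant factors of ∂_2 are 1 so no torsion. So H_1 = Z^2.

H_1 ≅ Z^2.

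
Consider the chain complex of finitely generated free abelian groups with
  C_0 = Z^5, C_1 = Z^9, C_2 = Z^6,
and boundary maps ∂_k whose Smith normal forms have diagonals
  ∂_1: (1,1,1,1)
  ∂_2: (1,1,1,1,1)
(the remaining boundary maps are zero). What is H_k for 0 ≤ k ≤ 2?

H_0 = Z,  H_1 = 0,  H_2 = Z.

H_0: b_0 = 5 − 0 − 4 = 1; torsion from ∂_1 factors > 1: none. So H_0 = Z.
H_1: b_1 = 9 − 4 − 5 = 0; torsion from ∂_2 factors > 1: none. So H_1 = 0.
H_2: b_2 = 6 − 5 − 0 = 1; torsion from ∂_3 factors > 1: none. So H_2 = Z.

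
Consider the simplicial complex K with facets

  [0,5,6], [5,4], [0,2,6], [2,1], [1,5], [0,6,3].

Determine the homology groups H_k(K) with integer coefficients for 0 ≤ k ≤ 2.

Fix the vertex order 0 < 1 < 2 < 3 < 4 < 5 < 6 and write every simplex with vertices in increasing order. Then dim K = 2 and the simplices of K are:

  0-simplices (7): [0], [1], [2], [3], [4], [5], [6]
  1-simplices (10): [0,2], [0,3], [0,5], [0,6], [1,2], [1,5], [2,6], [3,6], [4,5], [5,6]
  2-simplices (3): [0,2,6], [0,3,6], [0,5,6]

giving chain groups C_0 ≅ Z^7, C_1 ≅ Z^10, C_2 ≅ Z^3.

The boundary map ∂_1: C_1 → C_0 sends each edge [p,q] (with p < q) to q − p.
The 7×10 boundary matrix has rank 6 and Smith normal form diag(1,1,1,1,1,1).

Boundary ∂_2: C_2 → C_1 acts by ∂[p,q,r] = [q,r] − [p,r] + [p,q]. For instance
  ∂[0,2,6] = [2,6] − [0,6] + [0,2],
  ∂[0,5,6] = [5,6] − [0,6] + [0,5].
The resulting 10×3 matrix has rank 3, and its Smith normal form has invariant factors (1,1,1).

From H_k ≅ ker(∂_k) / im(∂_{k+1}) we obtain:

  H_0: rank C_0 − rank ∂_1 = 7 − 6 = 1, and the invariant factors of ∂_1 are all 1, so H_0 = Z.
  H_1: rank ker ∂_1 − rank ∂_2 = (10 − 6) − 3 = 1, and the invariant factors of ∂_2 are all 1, so H_1 = Z.
  H_2: rank ker ∂_2 − rank ∂_3 = (3 − 3) − 0 = 0, and there is no ∂_3, so H_2 = 0.

H_0 ≅ Z,  H_1 ≅ Z,  H_2 = 0.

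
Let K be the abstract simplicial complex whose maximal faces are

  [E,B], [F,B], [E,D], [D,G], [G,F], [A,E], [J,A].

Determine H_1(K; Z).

H_1 = Z.

Order the vertices as A < B < D < E < F < G < J. Listing each simplex with vertices in this order, K has dimension 1 with simplices:

  0-simplices (7): A, B, D, E, F, G, J
  1-simplices (7): AE, AJ, BE, BF, DE, DG, FG

so the chain groups are C_0 ≅ Z^7, C_1 ≅ Z^7.

The boundary map ∂_1: C_1 → C_0 is given by ∂[p,q] = [q] − [p]. For instance
  ∂DE = E − D.
This gives a 7×7 integer matrix of rank 6; reducing to Smith normal form yields diagonal entries (1,1,1,1,1,1).

Reading off H_k = ker ∂_k / im ∂_{k+1}:

  H_1: rank ker ∂_1 − rank ∂_2 = (7 − 6) − 0 = 1, and there is no ∂_2, so H_1 = Z.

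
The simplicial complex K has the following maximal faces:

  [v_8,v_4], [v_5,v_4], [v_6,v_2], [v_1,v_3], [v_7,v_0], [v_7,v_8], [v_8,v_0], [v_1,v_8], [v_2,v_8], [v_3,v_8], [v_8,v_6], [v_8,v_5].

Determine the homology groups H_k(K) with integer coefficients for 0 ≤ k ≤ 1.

H_0 = Z,  H_1 = Z^4.

K has 9 vertices, 12 edges.
rank ∂_0 = 0, rank ∂_1 = 8 ⇒ b_0 = 9 − 0 − 8 = 1; all invariant factors of ∂_1 are 1 so no torsion. So H_0 ≅ Z.
rank ∂_1 = 8, rank ∂_2 = 0 ⇒ b_1 = 12 − 8 − 0 = 4. So H_1 ≅ Z^4.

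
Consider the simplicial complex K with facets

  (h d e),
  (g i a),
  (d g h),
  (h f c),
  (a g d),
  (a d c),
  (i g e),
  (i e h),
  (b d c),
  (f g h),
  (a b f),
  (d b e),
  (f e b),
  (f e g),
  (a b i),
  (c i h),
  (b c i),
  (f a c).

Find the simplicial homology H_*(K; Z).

H_0 = Z,  H_1 = Z ⊕ Z_2,  H_2 = 0.

Fix the vertex order a < b < c < d < e < f < g < h < i and write every simplex with vertices in increasing order. Then dim K = 2 and the simplices of K are:

  0-simplices (9): a, b, c, d, e, f, g, h, i
  1-simplices (27): ab, ac, ad, af, ag, ai, bc, bd, be, bf, bi, cd, cf, ch, ci, de, dg, dh, ef, eg, eh, ei, fg, fh, gh, gi, hi
  2-simplices (18): abf, abi, acd, acf, adg, agi, bcd, bci, bde, bef, cfh, chi, deh, dgh, efg, egi, ehi, fgh

giving chain groups C_0 ≅ Z^9, C_1 ≅ Z^27, C_2 ≅ Z^18.

The boundary map ∂_1: C_1 → C_0 maps an edge to its endpoints' difference, ∂[p,q] = q − p. For instance
  ∂ci = i − c.
As a 9×27 matrix over Z this has rank 8, with invariant factors (1,1,1,1,1,1,1,1).

The boundary map ∂_2: C_2 → C_1 maps a triangle to the signed sum of its edges. For instance
  ∂adg = dg − ag + ad,
  ∂bef = ef − bf + be.
This gives a 27×18 integer matrix of rank 18; reducing to Smith normal form yields diagonal entries (1,1,1,1,1,1,1,1,1,1,1,1,1,1,1,1,1,2).

Reading off H_k = ker ∂_k / im ∂_{k+1}:

  H_0: rank C_0 − rank ∂_1 = 9 − 8 = 1, and the invariant factors of ∂_1 are all 1, so H_0 = Z.
  H_1: rank ker ∂_1 − rank ∂_2 = (27 − 8) − 18 = 1, and ∂_2 has invariant factor 2 > 1, so H_1 = Z ⊕ Z_2.
  H_2: rank ker ∂_2 − rank ∂_3 = (18 − 18) − 0 = 0, and there is no ∂_3, so H_2 = 0.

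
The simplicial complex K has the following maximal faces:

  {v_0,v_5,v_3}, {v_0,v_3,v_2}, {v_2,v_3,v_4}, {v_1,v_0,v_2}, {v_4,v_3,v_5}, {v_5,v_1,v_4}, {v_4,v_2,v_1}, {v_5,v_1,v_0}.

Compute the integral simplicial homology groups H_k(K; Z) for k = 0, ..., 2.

H_0 ≅ Z,  H_1 = 0,  H_2 ≅ Z.

Take the total order v_0 < v_1 < v_2 < v_3 < v_4 < v_5 on the vertex set. Then K (dimension 2) consists of the simplices:

  0-simplices (6): [v_0], [v_1], [v_2], [v_3], [v_4], [v_5]
  1-simplices (12): [v_0,v_1], [v_0,v_2], [v_0,v_3], [v_0,v_5], [v_1,v_2], [v_1,v_4], [v_1,v_5], [v_2,v_3], [v_2,v_4], [v_3,v_4], [v_3,v_5], [v_4,v_5]
  2-simplices (8): [v_0,v_1,v_2], [v_0,v_1,v_5], [v_0,v_2,v_3], [v_0,v_3,v_5], [v_1,v_2,v_4], [v_1,v_4,v_5], [v_2,v_3,v_4], [v_3,v_4,v_5]

giving chain groups C_0 ≅ Z^6, C_1 ≅ Z^12, C_2 ≅ Z^8.

∂_1: C_1 → C_0 maps an edge to its endpoints' difference, ∂[p,q] = q − p. For instance
  ∂[v_1,v_5] = [v_5] − [v_1].
This gives a 6×12 integer matrix of rank 5; reducing to Smith normal form yields diagonal entries (1,1,1,1,1).

The boundary map ∂_2: C_2 → C_1 acts by ∂[p,q,r] = [q,r] − [p,r] + [p,q]. For instance
  ∂[v_0,v_3,v_5] = [v_3,v_5] − [v_0,v_5] + [v_0,v_3],
  ∂[v_1,v_4,v_5] = [v_4,v_5] − [v_1,v_5] + [v_1,v_4].
As a 12×8 matrix over Z this has rank 7, with invariant factors (1,1,1,1,1,1,1).

Computing H_k = (kernel of ∂_k) / (image of ∂_{k+1}):

  H_0: rank C_0 − rank ∂_1 = 6 − 5 = 1, and the invariant factors of ∂_1 are all 1, so H_0 ≅ Z.
  H_1: rank ker ∂_1 − rank ∂_2 = (12 − 5) − 7 = 0, and the invariant factors of ∂_2 are all 1, so H_1 ≅ 0.
  H_2: rank ker ∂_2 − rank ∂_3 = (8 − 7) − 0 = 1, and there is no ∂_3, so H_2 ≅ Z.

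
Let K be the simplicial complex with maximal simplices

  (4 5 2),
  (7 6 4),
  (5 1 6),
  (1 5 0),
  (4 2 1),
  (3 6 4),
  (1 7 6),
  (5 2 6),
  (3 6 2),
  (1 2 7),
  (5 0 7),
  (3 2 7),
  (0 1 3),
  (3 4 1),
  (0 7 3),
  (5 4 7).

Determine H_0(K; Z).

K has 8 vertices, 24 edges, 16 triangles.
rank ∂_0 = 0, rank ∂_1 = 7 ⇒ b_0 = 8 − 0 − 7 = 1; all invariant factors of ∂_1 are 1 so no torsion. So H_0 ≅ Z.

H_0 = Z.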